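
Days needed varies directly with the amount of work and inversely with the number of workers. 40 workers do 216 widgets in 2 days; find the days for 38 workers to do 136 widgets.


Days ∝ work / workers, so d₂ = d₁ × (m₁/m₂) × (w₂/w₁)
Workers factor (inverse): 40/38 ≈ 1.0526
Work factor (direct): 136/216 ≈ 0.6296
d₂ = 2 × 40/38 × 136/216 = (2 × 40 × 136) / (38 × 216) = 10880/8208
≈ 1.33 days

1.33 days


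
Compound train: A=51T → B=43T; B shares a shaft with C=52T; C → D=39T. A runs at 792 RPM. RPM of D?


Stage 1: RPM_B = RPM_A × t_A/t_B = 792 × 51/43 = 40392/43 ≈ 939.35
B and C share a shaft → RPM_C = RPM_B
Stage 2: RPM_D = RPM_C × t_C/t_D = RPM_A × (t_A×t_C)/(t_B×t_D)
Overall ratio = (51×52)/(43×39) = 2652/1677
RPM_D = 792 × 2652/1677 = 2100384/1677
≈ 1252.47 RPM

1252.47 RPM


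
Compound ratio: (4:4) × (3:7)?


Compound ratio = (4×3) : (4×7)
= 12:28
GCD = 4
= 3:7

3:7


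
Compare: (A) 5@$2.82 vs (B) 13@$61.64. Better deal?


Deal A: $2.82/5 = $0.5640/unit
Deal B: $61.64/13 = $4.7415/unit
A is cheaper per unit
= Deal A

Deal A


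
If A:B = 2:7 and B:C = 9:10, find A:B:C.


Match B: multiply A:B by 9 → 18:63
Multiply B:C by 7 → 63:70
Combined: 18:63:70
GCD = 1
= 18:63:70

18:63:70


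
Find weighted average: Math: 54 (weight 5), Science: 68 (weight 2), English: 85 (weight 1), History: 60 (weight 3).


Numerator = 54×5 + 68×2 + 85×1 + 60×3
= 270 + 136 + 85 + 180
= 671
Total weight = 11
Weighted avg = 671/11
= 61.00

61.00


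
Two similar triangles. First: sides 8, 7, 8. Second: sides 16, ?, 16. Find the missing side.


Scale factor = 16/8 = 2
Missing side = 7 × 2
= 14.0

14.0


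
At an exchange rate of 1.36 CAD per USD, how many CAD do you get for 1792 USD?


Amount × rate = 1792 × 1.36
= 2437.12 CAD

2437.12 CAD


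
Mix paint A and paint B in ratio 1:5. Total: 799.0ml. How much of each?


Total parts = 1 + 5 = 6
paint A: 799.0 × 1/6 = 133.2ml
paint B: 799.0 × 5/6 = 665.8ml
= 133.2ml and 665.8ml

133.2ml and 665.8ml


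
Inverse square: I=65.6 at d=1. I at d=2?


I₁d₁² = I₂d₂²
I₂ = I₁ × (d₁/d₂)²
= 65.6 × (1/2)²
= 65.6 × 1/4
= 65.6/4
= 16.4000

16.4000


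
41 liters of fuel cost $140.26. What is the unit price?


Unit rate = total / quantity
= 140.26 / 41
= $3.42 per unit

$3.42 per unit


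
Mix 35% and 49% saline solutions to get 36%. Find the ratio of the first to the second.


Let x parts of 35% mix with y parts of 49%.
35x + 49y = 36(x + y)
35x + 49y = 36x + 36y
x(35 - 36) = y(36 - 49)
x/y = (49 - 36)/(36 - 35) = 13/1
Simplify: 13:1
= 13:1

13:1


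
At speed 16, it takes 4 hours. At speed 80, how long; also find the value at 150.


Inverse proportion: x × y = constant
k = 16 × 4 = 64
At x=80: k/80 = 0.80
At x=150: k/150 = 0.43
= 0.80 and 0.43

0.80 and 0.43


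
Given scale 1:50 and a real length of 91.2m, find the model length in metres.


Model size = real / scale
= 91.2 / 50
= 1.8240 m

1.8240 m


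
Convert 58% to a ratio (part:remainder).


58% means 58 parts out of 100; remainder = 42
Part : remainder = 58:42
GCD = 2
= 29:21

29:21


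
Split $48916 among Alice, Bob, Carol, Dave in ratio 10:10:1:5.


Total parts = 10 + 10 + 1 + 5 = 26
Alice: 48916 × 10/26 = 18813.85
Bob: 48916 × 10/26 = 18813.85
Carol: 48916 × 1/26 = 1881.38
Dave: 48916 × 5/26 = 9406.92
= Alice: $18813.85, Bob: $18813.85, Carol: $1881.38, Dave: $9406.92

Alice: $18813.85, Bob: $18813.85, Carol: $1881.38, Dave: $9406.92


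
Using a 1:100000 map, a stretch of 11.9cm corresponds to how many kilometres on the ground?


Real distance = map distance × scale
= 11.9cm × 100000
= 1190000 cm = 11900.0 m
= 11.900 km

11.900 km


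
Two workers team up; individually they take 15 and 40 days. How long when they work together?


Rate of A = 1/15 per day
Rate of B = 1/40 per day
Combined rate = 1/15 + 1/40 = 55/600 ≈ 0.0917 per day
Days = 1 / combined rate = 600/55
≈ 10.91 days

10.91 days


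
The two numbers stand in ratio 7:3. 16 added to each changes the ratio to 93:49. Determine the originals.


Let A = 7k, B = 3k.
(7k + 16) / (3k + 16) = 93/49
Cross-multiply: 49(7k + 16) = 93(3k + 16)
343k + 784 = 279k + 1488
343k - 279k = 1488 - 784
64k = 704
k = 704/64 = 11
A = 7×11 = 77, B = 3×11 = 33
= A = 77, B = 33

A = 77, B = 33


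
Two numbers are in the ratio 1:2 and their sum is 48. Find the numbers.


Let A = 1k, B = 2k.
1k + 2k = 48
3k = 48 → k = 48/3 = 16
A = 1×16 = 16, B = 2×16 = 32
= A = 16, B = 32

A = 16, B = 32


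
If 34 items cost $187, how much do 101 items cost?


Direct proportion: y/x = constant
k = 187/34 = 5.5000
y₂ = k × 101 = 187 × 101 / 34 = 18887/34
= 555.50

555.50


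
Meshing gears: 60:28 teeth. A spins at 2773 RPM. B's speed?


Gear ratio = 60:28 = 15:7
RPM_B = RPM_A × (teeth_A / teeth_B)
= 2773 × (60/28)
= 5942.1 RPM

5942.1 RPM


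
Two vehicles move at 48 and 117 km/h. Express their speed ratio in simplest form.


Ratio = 48:117
GCD = 3
Simplified = 16:39
Time ratio (same distance) = 39:16
Speed ratio = 16:39

16:39


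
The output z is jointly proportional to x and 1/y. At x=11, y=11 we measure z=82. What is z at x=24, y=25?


z = k·x/y
Solve for k using the known point: k = z·y/x = 82×11/11 = 902/11 = 82.0000
Now evaluate at x=24, y=25:
z = k × 24 / 25 = (902 × 24) / (11 × 25) = 21648/275
= 78.7200

78.7200


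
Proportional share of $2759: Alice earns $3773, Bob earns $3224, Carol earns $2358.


Total income = 3773 + 3224 + 2358 = $9355
Alice: $2759 × 3773/9355 = $1112.74
Bob: $2759 × 3224/9355 = $950.83
Carol: $2759 × 2358/9355 = $695.43
= Alice: $1112.74, Bob: $950.83, Carol: $695.43

Alice: $1112.74, Bob: $950.83, Carol: $695.43


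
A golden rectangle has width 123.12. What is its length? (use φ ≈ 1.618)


φ = (1 + √5) / 2 ≈ 1.618
Length = width × φ = 123.12 × 1.618 = 199.20816
≈ 199.21

199.21


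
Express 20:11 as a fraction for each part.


Total parts = 20 + 11 = 31
First part: 20/31 = 20/31
Second part: 11/31 = 11/31
= 20/31 and 11/31

20/31 and 11/31


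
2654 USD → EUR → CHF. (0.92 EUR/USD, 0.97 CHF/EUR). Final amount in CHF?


Step 1: 2654 USD × 0.92 = 2441.68 EUR
Step 2: 2441.68 EUR × 0.97 = 2368.43 CHF
Implied rate USD→CHF = 0.92 × 0.97 = 0.8924
= 2368.43 CHF

2368.43 CHF


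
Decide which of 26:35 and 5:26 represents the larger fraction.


26/35 = 0.7429
5/26 = 0.1923
0.7429 > 0.1923, so 26:35 is greater
= 26:35

26:35


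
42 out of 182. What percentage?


Percentage = (part / whole) × 100
= (42 / 182) × 100
≈ 23.08%

23.08%


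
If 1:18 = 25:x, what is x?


Cross multiply: 1 × x = 18 × 25
1x = 450
x = 450 / 1
= 450.00

450.00


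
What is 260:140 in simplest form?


GCD(260, 140) = 20
260/20 : 140/20
= 13:7

13:7


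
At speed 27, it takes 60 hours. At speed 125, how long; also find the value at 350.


Inverse proportion: x × y = constant
k = 27 × 60 = 1620
At x=125: k/125 = 12.96
At x=350: k/350 = 4.63
= 12.96 and 4.63

12.96 and 4.63


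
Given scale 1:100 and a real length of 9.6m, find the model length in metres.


Model size = real / scale
= 9.6 / 100
= 0.0960 m

0.0960 m


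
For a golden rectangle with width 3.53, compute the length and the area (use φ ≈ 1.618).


φ = (1 + √5) / 2 ≈ 1.618
Length = width × φ = 3.53 × 1.618 = 5.71154
≈ 5.71
Area = width × length = 3.53 × 5.71154 = 20.1617362 ≈ 20.16
= Length: 5.71, Area: 20.16

Length: 5.71, Area: 20.16


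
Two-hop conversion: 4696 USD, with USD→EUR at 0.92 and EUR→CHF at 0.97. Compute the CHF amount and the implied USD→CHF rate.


Step 1: 4696 USD × 0.92 = 4320.32 EUR
Step 2: 4320.32 EUR × 0.97 = 4190.71 CHF
Implied rate USD→CHF = 0.92 × 0.97 = 0.8924
= 4190.71 CHF; implied rate 0.8924 CHF/USD

4190.71 CHF; implied rate 0.8924 CHF/USD


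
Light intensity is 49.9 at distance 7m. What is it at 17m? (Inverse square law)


I₁d₁² = I₂d₂²
I₂ = I₁ × (d₁/d₂)²
= 49.9 × (7/17)²
= 49.9 × 49/289
= 2445.1/289
≈ 8.4606

8.4606


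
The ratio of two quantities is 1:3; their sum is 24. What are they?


Let A = 1k, B = 3k.
1k + 3k = 24
4k = 24 → k = 24/4 = 6
A = 1×6 = 6, B = 3×6 = 18
= A = 6, B = 18

A = 6, B = 18


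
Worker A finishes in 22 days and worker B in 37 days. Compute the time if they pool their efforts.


Rate of A = 1/22 per day
Rate of B = 1/37 per day
Combined rate = 1/22 + 1/37 = 59/814 ≈ 0.0725 per day
Days = 1 / combined rate = 814/59
≈ 13.80 days

13.80 days


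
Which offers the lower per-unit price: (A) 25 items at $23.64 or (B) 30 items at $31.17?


Deal A: $23.64/25 = $0.9456/unit
Deal B: $31.17/30 = $1.0390/unit
A is cheaper per unit
= Deal A

Deal A


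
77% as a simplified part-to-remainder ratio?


77% means 77 parts out of 100; remainder = 23
Part : remainder = 77:23
GCD = 1
= 77:23

77:23


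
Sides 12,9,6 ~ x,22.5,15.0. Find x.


Scale factor = 22.5/9 = 2.5
Missing side = 12 × 2.5
= 30.0

30.0


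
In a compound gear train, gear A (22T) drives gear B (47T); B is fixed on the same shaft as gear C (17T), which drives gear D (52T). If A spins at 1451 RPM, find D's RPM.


Stage 1: RPM_B = RPM_A × t_A/t_B = 1451 × 22/47 = 31922/47 ≈ 679.19
B and C share a shaft → RPM_C = RPM_B
Stage 2: RPM_D = RPM_C × t_C/t_D = RPM_A × (t_A×t_C)/(t_B×t_D)
Overall ratio = (22×17)/(47×52) = 374/2444
RPM_D = 1451 × 374/2444 = 542674/2444
≈ 222.04 RPM

222.04 RPM


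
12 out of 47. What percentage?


Percentage = (part / whole) × 100
= (12 / 47) × 100
≈ 25.53%

25.53%


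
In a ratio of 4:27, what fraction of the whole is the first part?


Total parts = 4 + 27 = 31
First part: 4/31 = 4/31
= 4/31

4/31


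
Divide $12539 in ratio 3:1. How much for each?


Total parts = 3 + 1 = 4
Part 1: 12539 × 3/4 = 9404.25
Part 2: 12539 × 1/4 = 3134.75
= Part 1: $9404.25, Part 2: $3134.75

Part 1: $9404.25, Part 2: $3134.75


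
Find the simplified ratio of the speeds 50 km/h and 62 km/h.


Ratio = 50:62
GCD = 2
Simplified = 25:31
Time ratio (same distance) = 31:25
Speed ratio = 25:31

25:31


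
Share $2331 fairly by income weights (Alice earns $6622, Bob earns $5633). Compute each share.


Total income = 6622 + 5633 = $12255
Alice: $2331 × 6622/12255 = $1259.56
Bob: $2331 × 5633/12255 = $1071.44
= Alice: $1259.56, Bob: $1071.44

Alice: $1259.56, Bob: $1071.44


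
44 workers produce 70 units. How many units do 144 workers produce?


Direct proportion: y/x = constant
k = 70/44 ≈ 1.5909
y₂ = k × 144 = 70 × 144 / 44 = 10080/44
≈ 229.09

229.09


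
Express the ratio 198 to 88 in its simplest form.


GCD(198, 88) = 22
198/22 : 88/22
= 9:4

9:4


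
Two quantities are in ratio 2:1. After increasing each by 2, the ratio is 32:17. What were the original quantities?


Let A = 2k, B = 1k.
(2k + 2) / (1k + 2) = 32/17
Cross-multiply: 17(2k + 2) = 32(1k + 2)
34k + 34 = 32k + 64
34k - 32k = 64 - 34
2k = 30
k = 30/2 = 15
A = 2×15 = 30, B = 1×15 = 15
= A = 30, B = 15

A = 30, B = 15


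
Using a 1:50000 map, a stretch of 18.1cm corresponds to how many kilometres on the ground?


Real distance = map distance × scale
= 18.1cm × 50000
= 905000 cm = 9050.0 m
= 9.050 km

9.050 km


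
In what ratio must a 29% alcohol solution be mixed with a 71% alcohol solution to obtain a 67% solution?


Let x parts of 29% mix with y parts of 71%.
29x + 71y = 67(x + y)
29x + 71y = 67x + 67y
x(29 - 67) = y(67 - 71)
x/y = (71 - 67)/(67 - 29) = 4/38
Simplify: 2:19
= 2:19

2:19


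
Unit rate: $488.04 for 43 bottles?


Unit rate = total / quantity
= 488.04 / 43
= $11.35 per unit

$11.35 per unit


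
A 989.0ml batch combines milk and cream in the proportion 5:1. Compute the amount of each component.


Total parts = 5 + 1 = 6
milk: 989.0 × 5/6 = 824.2ml
cream: 989.0 × 1/6 = 164.8ml
= 824.2ml and 164.8ml

824.2ml and 164.8ml


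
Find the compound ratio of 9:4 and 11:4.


Compound ratio = (9×11) : (4×4)
= 99:16
GCD = 1
= 99:16

99:16


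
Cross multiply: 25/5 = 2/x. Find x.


Cross multiply: 25 × x = 5 × 2
25x = 10
x = 10 / 25
= 0.40

0.40


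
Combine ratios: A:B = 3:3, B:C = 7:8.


Match B: multiply A:B by 7 → 21:21
Multiply B:C by 3 → 21:24
Combined: 21:21:24
GCD = 3
= 7:7:8

7:7:8


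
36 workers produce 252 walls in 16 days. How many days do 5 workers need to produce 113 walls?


Days ∝ work / workers, so d₂ = d₁ × (m₁/m₂) × (w₂/w₁)
Workers factor (inverse): 36/5 = 7.2000
Work factor (direct): 113/252 ≈ 0.4484
d₂ = 16 × 36/5 × 113/252 = (16 × 36 × 113) / (5 × 252) = 65088/1260
≈ 51.66 days

51.66 days


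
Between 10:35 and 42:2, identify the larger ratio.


10/35 = 0.2857
42/2 = 21.0000
0.2857 < 21.0000, so 10:35 is less
= 42:2

42:2


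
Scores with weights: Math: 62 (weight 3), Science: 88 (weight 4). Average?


Numerator = 62×3 + 88×4
= 186 + 352
= 538
Total weight = 7
Weighted avg = 538/7
= 76.86

76.86


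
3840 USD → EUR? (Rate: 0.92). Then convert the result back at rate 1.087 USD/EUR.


Amount × rate = 3840 × 0.92 = 3532.80 EUR
Round-trip: 3532.80 × 1.087 = 3840.15 USD
= 3532.80 EUR, then 3840.15 USD

3532.80 EUR, then 3840.15 USD


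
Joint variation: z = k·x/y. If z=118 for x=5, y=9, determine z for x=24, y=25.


z = k·x/y
Solve for k using the known point: k = z·y/x = 118×9/5 = 1062/5 = 212.4000
Now evaluate at x=24, y=25:
z = k × 24 / 25 = (1062 × 24) / (5 × 25) = 25488/125
= 203.9040

203.9040


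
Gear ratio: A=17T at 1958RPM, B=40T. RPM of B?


Gear ratio = 17:40 = 17:40
RPM_B = RPM_A × (teeth_A / teeth_B)
= 1958 × (17/40)
= 832.2 RPM

832.2 RPM


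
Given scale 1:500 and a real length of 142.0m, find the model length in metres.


Model size = real / scale
= 142.0 / 500
= 0.2840 m

0.2840 m


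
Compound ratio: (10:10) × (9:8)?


Compound ratio = (10×9) : (10×8)
= 90:80
GCD = 10
= 9:8

9:8


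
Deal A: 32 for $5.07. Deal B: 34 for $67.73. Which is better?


Deal A: $5.07/32 = $0.1584/unit
Deal B: $67.73/34 = $1.9921/unit
A is cheaper per unit
= Deal A

Deal A


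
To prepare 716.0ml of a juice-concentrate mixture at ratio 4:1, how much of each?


Total parts = 4 + 1 = 5
juice: 716.0 × 4/5 = 572.8ml
concentrate: 716.0 × 1/5 = 143.2ml
= 572.8ml and 143.2ml

572.8ml and 143.2ml


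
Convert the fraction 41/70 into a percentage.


Percentage = (part / whole) × 100
= (41 / 70) × 100
≈ 58.57%

58.57%


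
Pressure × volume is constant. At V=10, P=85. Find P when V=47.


Inverse proportion: x × y = constant
k = 10 × 85 = 850
y₂ = k / 47 = 850 / 47
= 18.09

18.09


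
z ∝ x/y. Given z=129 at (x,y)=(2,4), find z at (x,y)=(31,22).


z = k·x/y
Solve for k using the known point: k = z·y/x = 129×4/2 = 516/2 = 258.0000
Now evaluate at x=31, y=22:
z = k × 31 / 22 = (516 × 31) / (2 × 22) = 15996/44
≈ 363.5455

363.5455


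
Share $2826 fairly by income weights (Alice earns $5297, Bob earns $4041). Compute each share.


Total income = 5297 + 4041 = $9338
Alice: $2826 × 5297/9338 = $1603.05
Bob: $2826 × 4041/9338 = $1222.95
= Alice: $1603.05, Bob: $1222.95

Alice: $1603.05, Bob: $1222.95


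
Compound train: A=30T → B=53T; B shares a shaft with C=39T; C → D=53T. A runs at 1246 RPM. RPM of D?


Stage 1: RPM_B = RPM_A × t_A/t_B = 1246 × 30/53 = 37380/53 ≈ 705.28
B and C share a shaft → RPM_C = RPM_B
Stage 2: RPM_D = RPM_C × t_C/t_D = RPM_A × (t_A×t_C)/(t_B×t_D)
Overall ratio = (30×39)/(53×53) = 1170/2809
RPM_D = 1246 × 1170/2809 = 1457820/2809
≈ 518.98 RPM

518.98 RPM


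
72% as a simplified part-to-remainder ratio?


72% means 72 parts out of 100; remainder = 28
Part : remainder = 72:28
GCD = 4
= 18:7

18:7


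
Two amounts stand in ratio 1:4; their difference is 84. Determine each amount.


Let A = 1k, B = 4k.
4k - 1k = 84
3k = 84 → k = 84/3 = 28
A = 1×28 = 28, B = 4×28 = 112
= A = 28, B = 112

A = 28, B = 112


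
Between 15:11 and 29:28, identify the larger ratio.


15/11 = 1.3636
29/28 = 1.0357
1.3636 > 1.0357, so 15:11 is greater
= 15:11

15:11


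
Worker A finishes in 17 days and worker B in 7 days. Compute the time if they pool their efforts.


Rate of A = 1/17 per day
Rate of B = 1/7 per day
Combined rate = 1/17 + 1/7 = 24/119 ≈ 0.2017 per day
Days = 1 / combined rate = 119/24
≈ 4.96 days

4.96 days


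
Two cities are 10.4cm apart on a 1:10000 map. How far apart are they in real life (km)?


Real distance = map distance × scale
= 10.4cm × 10000
= 104000 cm = 1040.0 m
= 1.040 km

1.040 km


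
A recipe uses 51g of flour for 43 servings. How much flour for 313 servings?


Direct proportion: y/x = constant
k = 51/43 ≈ 1.1860
y₂ = k × 313 = 51 × 313 / 43 = 15963/43
≈ 371.23

371.23


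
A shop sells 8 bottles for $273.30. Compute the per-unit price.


Unit rate = total / quantity
= 273.30 / 8
= $34.16 per unit

$34.16 per unit


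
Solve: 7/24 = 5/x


Cross multiply: 7 × x = 24 × 5
7x = 120
x = 120 / 7
= 17.14

17.14


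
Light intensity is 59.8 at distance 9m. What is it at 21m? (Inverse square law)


I₁d₁² = I₂d₂²
I₂ = I₁ × (d₁/d₂)²
= 59.8 × (9/21)²
= 59.8 × 81/441
= 4843.8/441
≈ 10.9837

10.9837


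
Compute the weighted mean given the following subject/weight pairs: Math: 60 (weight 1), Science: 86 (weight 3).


Numerator = 60×1 + 86×3
= 60 + 258
= 318
Total weight = 4
Weighted avg = 318/4
= 79.50

79.50


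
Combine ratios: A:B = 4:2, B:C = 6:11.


Match B: multiply A:B by 6 → 24:12
Multiply B:C by 2 → 12:22
Combined: 24:12:22
GCD = 2
= 12:6:11

12:6:11


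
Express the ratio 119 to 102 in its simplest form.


GCD(119, 102) = 17
119/17 : 102/17
= 7:6

7:6


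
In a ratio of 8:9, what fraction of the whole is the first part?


Total parts = 8 + 9 = 17
First part: 8/17 = 8/17
= 8/17

8/17


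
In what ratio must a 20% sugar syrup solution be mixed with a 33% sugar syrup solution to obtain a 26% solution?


Let x parts of 20% mix with y parts of 33%.
20x + 33y = 26(x + y)
20x + 33y = 26x + 26y
x(20 - 26) = y(26 - 33)
x/y = (33 - 26)/(26 - 20) = 7/6
Simplify: 7:6
= 7:6

7:6


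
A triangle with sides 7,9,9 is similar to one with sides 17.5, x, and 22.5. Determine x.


Scale factor = 17.5/7 = 2.5
Missing side = 9 × 2.5
= 22.5

22.5


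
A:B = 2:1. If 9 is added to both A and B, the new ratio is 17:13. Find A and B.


Let A = 2k, B = 1k.
(2k + 9) / (1k + 9) = 17/13
Cross-multiply: 13(2k + 9) = 17(1k + 9)
26k + 117 = 17k + 153
26k - 17k = 153 - 117
9k = 36
k = 36/9 = 4
A = 2×4 = 8, B = 1×4 = 4
= A = 8, B = 4

A = 8, B = 4


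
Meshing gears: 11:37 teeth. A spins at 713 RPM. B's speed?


Gear ratio = 11:37 = 11:37
RPM_B = RPM_A × (teeth_A / teeth_B)
= 713 × (11/37)
= 212.0 RPM

212.0 RPM


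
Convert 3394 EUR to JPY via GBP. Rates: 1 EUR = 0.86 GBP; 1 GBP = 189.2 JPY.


Step 1: 3394 EUR × 0.86 = 2918.84 GBP
Step 2: 2918.84 GBP × 189.2 = 552244.53 JPY
Implied rate EUR→JPY = 0.86 × 189.2 = 162.7120
= 552244.53 JPY

552244.53 JPY


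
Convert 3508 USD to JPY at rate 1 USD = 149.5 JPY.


Amount × rate = 3508 × 149.5
= 524446.00 JPY

524446.00 JPY


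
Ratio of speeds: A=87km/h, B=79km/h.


Ratio = 87:79
GCD = 1
Simplified = 87:79
Time ratio (same distance) = 79:87
Speed ratio = 87:79

87:79


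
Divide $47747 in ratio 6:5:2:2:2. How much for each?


Total parts = 6 + 5 + 2 + 2 + 2 = 17
Part 1: 47747 × 6/17 = 16851.88
Part 2: 47747 × 5/17 = 14043.24
Part 3: 47747 × 2/17 = 5617.29
Part 4: 47747 × 2/17 = 5617.29
Part 5: 47747 × 2/17 = 5617.29
= Part 1: $16851.88, Part 2: $14043.24, Part 3: $5617.29, Part 4: $5617.29, Part 5: $5617.29

Part 1: $16851.88, Part 2: $14043.24, Part 3: $5617.29, Part 4: $5617.29, Part 5: $5617.29


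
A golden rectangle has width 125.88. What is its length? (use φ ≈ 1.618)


φ = (1 + √5) / 2 ≈ 1.618
Length = width × φ = 125.88 × 1.618 = 203.67384
≈ 203.67

203.67


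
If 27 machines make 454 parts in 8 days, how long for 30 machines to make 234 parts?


Days ∝ work / workers, so d₂ = d₁ × (m₁/m₂) × (w₂/w₁)
Workers factor (inverse): 27/30 = 0.9000
Work factor (direct): 234/454 ≈ 0.5154
d₂ = 8 × 27/30 × 234/454 = (8 × 27 × 234) / (30 × 454) = 50544/13620
≈ 3.71 days

3.71 days


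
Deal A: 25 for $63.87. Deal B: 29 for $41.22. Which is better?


Deal A: $63.87/25 = $2.5548/unit
Deal B: $41.22/29 = $1.4214/unit
B is cheaper per unit
= Deal B

Deal B


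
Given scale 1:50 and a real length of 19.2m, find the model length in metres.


Model size = real / scale
= 19.2 / 50
= 0.3840 m

0.3840 m


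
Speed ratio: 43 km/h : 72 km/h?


Ratio = 43:72
GCD = 1
Simplified = 43:72
Time ratio (same distance) = 72:43
Speed ratio = 43:72

43:72


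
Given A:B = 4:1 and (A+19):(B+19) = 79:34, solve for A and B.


Let A = 4k, B = 1k.
(4k + 19) / (1k + 19) = 79/34
Cross-multiply: 34(4k + 19) = 79(1k + 19)
136k + 646 = 79k + 1501
136k - 79k = 1501 - 646
57k = 855
k = 855/57 = 15
A = 4×15 = 60, B = 1×15 = 15
= A = 60, B = 15

A = 60, B = 15


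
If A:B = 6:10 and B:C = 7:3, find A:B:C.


Match B: multiply A:B by 7 → 42:70
Multiply B:C by 10 → 70:30
Combined: 42:70:30
GCD = 2
= 21:35:15

21:35:15


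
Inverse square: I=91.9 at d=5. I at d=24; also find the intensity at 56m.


I₁d₁² = I₂d₂²
I at 24m = 91.9 × (5/24)² = 91.9 × 25/576 = 2297.5/576 ≈ 3.9887
I at 56m = 91.9 × (5/56)² = 91.9 × 25/3136 = 2297.5/3136 ≈ 0.7326
= 3.9887 and 0.7326

3.9887 and 0.7326


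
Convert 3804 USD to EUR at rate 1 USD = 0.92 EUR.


Amount × rate = 3804 × 0.92
= 3499.68 EUR

3499.68 EUR


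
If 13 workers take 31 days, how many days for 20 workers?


Inverse proportion: x × y = constant
k = 13 × 31 = 403
y₂ = k / 20 = 403 / 20
= 20.15

20.15


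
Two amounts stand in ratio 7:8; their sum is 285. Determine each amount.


Let A = 7k, B = 8k.
7k + 8k = 285
15k = 285 → k = 285/15 = 19
A = 7×19 = 133, B = 8×19 = 152
= A = 133, B = 152

A = 133, B = 152


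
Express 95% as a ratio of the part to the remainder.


95% means 95 parts out of 100; remainder = 5
Part : remainder = 95:5
GCD = 5
= 19:1

19:1


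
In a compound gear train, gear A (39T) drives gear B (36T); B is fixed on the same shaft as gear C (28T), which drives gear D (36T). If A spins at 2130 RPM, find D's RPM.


Stage 1: RPM_B = RPM_A × t_A/t_B = 2130 × 39/36 = 83070/36 = 2307.50
B and C share a shaft → RPM_C = RPM_B
Stage 2: RPM_D = RPM_C × t_C/t_D = RPM_A × (t_A×t_C)/(t_B×t_D)
Overall ratio = (39×28)/(36×36) = 1092/1296
RPM_D = 2130 × 1092/1296 = 2325960/1296
≈ 1794.72 RPM

1794.72 RPM


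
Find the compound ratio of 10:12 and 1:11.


Compound ratio = (10×1) : (12×11)
= 10:132
GCD = 2
= 5:66

5:66


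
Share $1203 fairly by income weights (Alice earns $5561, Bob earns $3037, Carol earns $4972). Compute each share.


Total income = 5561 + 3037 + 4972 = $13570
Alice: $1203 × 5561/13570 = $492.99
Bob: $1203 × 3037/13570 = $269.23
Carol: $1203 × 4972/13570 = $440.77
= Alice: $492.99, Bob: $269.23, Carol: $440.77

Alice: $492.99, Bob: $269.23, Carol: $440.77


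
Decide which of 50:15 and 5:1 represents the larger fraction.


50/15 = 3.3333
5/1 = 5.0000
3.3333 < 5.0000, so 50:15 is less
= 5:1

5:1


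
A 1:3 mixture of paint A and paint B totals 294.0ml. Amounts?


Total parts = 1 + 3 = 4
paint A: 294.0 × 1/4 = 73.5ml
paint B: 294.0 × 3/4 = 220.5ml
= 73.5ml and 220.5ml

73.5ml and 220.5ml


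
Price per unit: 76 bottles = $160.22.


Unit rate = total / quantity
= 160.22 / 76
= $2.11 per unit

$2.11 per unit


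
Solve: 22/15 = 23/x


Cross multiply: 22 × x = 15 × 23
22x = 345
x = 345 / 22
= 15.68

15.68


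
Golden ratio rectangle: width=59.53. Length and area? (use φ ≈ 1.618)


φ = (1 + √5) / 2 ≈ 1.618
Length = width × φ = 59.53 × 1.618 = 96.31954
≈ 96.32
Area = width × length = 59.53 × 96.31954 = 5733.9022162 ≈ 5733.90
= Length: 96.32, Area: 5733.90

Length: 96.32, Area: 5733.90


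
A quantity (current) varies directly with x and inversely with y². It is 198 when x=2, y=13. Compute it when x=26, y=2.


z = k·x/y²
Solve for k using the known point: k = z·y²/x = 198×169/2 = 33462/2 = 16731.0000
Now evaluate at x=26, y=2:
z = k × 26 / 4 = (33462 × 26) / (2 × 4) = 870012/8
= 108751.5000

108751.5000


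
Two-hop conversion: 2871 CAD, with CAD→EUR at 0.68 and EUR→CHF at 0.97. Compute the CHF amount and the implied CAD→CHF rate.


Step 1: 2871 CAD × 0.68 = 1952.28 EUR
Step 2: 1952.28 EUR × 0.97 = 1893.71 CHF
Implied rate CAD→CHF = 0.68 × 0.97 = 0.6596
= 1893.71 CHF; implied rate 0.6596 CHF/CAD

1893.71 CHF; implied rate 0.6596 CHF/CAD


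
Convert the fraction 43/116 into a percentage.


Percentage = (part / whole) × 100
= (43 / 116) × 100
≈ 37.07%

37.07%


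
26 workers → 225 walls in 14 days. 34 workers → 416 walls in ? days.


Days ∝ work / workers, so d₂ = d₁ × (m₁/m₂) × (w₂/w₁)
Workers factor (inverse): 26/34 ≈ 0.7647
Work factor (direct): 416/225 ≈ 1.8489
d₂ = 14 × 26/34 × 416/225 = (14 × 26 × 416) / (34 × 225) = 151424/7650
≈ 19.79 days

19.79 days


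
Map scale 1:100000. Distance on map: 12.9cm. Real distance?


Real distance = map distance × scale
= 12.9cm × 100000
= 1290000 cm = 12900.0 m
= 12.900 km

12.900 km


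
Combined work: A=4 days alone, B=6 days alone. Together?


Rate of A = 1/4 per day
Rate of B = 1/6 per day
Combined rate = 1/4 + 1/6 = 10/24 ≈ 0.4167 per day
Days = 1 / combined rate = 24/10
= 2.40 days

2.40 days


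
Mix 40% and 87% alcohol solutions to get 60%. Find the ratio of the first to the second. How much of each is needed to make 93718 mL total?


Let x parts of 40% mix with y parts of 87%.
40x + 87y = 60(x + y)
40x + 87y = 60x + 60y
x(40 - 60) = y(60 - 87)
x/y = (87 - 60)/(60 - 40) = 27/20
Simplify: 27:20
Total parts = 47; one part = 93718/47 = 1994.00 mL
40% solution: 27×1994.00 = 53838.00 mL
87% solution: 20×1994.00 = 39880.00 mL
= ratio 27:20; 53838.00 mL and 39880.00 mL

ratio 27:20; 53838.00 mL and 39880.00 mL


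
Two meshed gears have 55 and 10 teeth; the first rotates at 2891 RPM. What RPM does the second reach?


Gear ratio = 55:10 = 11:2
RPM_B = RPM_A × (teeth_A / teeth_B)
= 2891 × (55/10)
= 15900.5 RPM

15900.5 RPM


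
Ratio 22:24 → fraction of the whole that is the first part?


Total parts = 22 + 24 = 46
First part: 22/46 = 11/23
= 11/23

11/23


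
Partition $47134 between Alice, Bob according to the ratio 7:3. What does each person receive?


Total parts = 7 + 3 = 10
Alice: 47134 × 7/10 = 32993.80
Bob: 47134 × 3/10 = 14140.20
= Alice: $32993.80, Bob: $14140.20

Alice: $32993.80, Bob: $14140.20


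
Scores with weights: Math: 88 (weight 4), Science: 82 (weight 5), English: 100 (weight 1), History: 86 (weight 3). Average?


Numerator = 88×4 + 82×5 + 100×1 + 86×3
= 352 + 410 + 100 + 258
= 1120
Total weight = 13
Weighted avg = 1120/13
= 86.15

86.15


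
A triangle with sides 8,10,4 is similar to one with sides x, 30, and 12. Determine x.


Scale factor = 30/10 = 3
Missing side = 8 × 3
= 24.0

24.0


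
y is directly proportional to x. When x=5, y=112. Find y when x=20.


Direct proportion: y/x = constant
k = 112/5 = 22.4000
y₂ = k × 20 = 112 × 20 / 5 = 2240/5
= 448.00

448.00


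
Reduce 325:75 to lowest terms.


GCD(325, 75) = 25
325/25 : 75/25
= 13:3

13:3


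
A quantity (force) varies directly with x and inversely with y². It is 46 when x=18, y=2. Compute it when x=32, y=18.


z = k·x/y²
Solve for k using the known point: k = z·y²/x = 46×4/18 = 184/18 ≈ 10.2222
Now evaluate at x=32, y=18:
z = k × 32 / 324 = (184 × 32) / (18 × 324) = 5888/5832
≈ 1.0096

1.0096


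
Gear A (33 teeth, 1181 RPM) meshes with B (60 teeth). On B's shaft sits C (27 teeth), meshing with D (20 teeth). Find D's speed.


Stage 1: RPM_B = RPM_A × t_A/t_B = 1181 × 33/60 = 38973/60 = 649.55
B and C share a shaft → RPM_C = RPM_B
Stage 2: RPM_D = RPM_C × t_C/t_D = RPM_A × (t_A×t_C)/(t_B×t_D)
Overall ratio = (33×27)/(60×20) = 891/1200
RPM_D = 1181 × 891/1200 = 1052271/1200
≈ 876.89 RPM

876.89 RPM


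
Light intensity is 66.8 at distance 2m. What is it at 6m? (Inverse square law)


I₁d₁² = I₂d₂²
I₂ = I₁ × (d₁/d₂)²
= 66.8 × (2/6)²
= 66.8 × 4/36
= 267.2/36
≈ 7.4222

7.4222


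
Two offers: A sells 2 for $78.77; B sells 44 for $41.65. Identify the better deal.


Deal A: $78.77/2 = $39.3850/unit
Deal B: $41.65/44 = $0.9466/unit
B is cheaper per unit
= Deal B

Deal B


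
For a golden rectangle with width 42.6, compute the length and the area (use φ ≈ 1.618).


φ = (1 + √5) / 2 ≈ 1.618
Length = width × φ = 42.6 × 1.618 = 68.9268
≈ 68.93
Area = width × length = 42.6 × 68.9268 = 2936.28168 ≈ 2936.28
= Length: 68.93, Area: 2936.28

Length: 68.93, Area: 2936.28


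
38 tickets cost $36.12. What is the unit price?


Unit rate = total / quantity
= 36.12 / 38
= $0.95 per unit

$0.95 per unit


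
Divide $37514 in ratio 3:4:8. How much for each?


Total parts = 3 + 4 + 8 = 15
Part 1: 37514 × 3/15 = 7502.80
Part 2: 37514 × 4/15 = 10003.73
Part 3: 37514 × 8/15 = 20007.47
= Part 1: $7502.80, Part 2: $10003.73, Part 3: $20007.47

Part 1: $7502.80, Part 2: $10003.73, Part 3: $20007.47


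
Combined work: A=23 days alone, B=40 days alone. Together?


Rate of A = 1/23 per day
Rate of B = 1/40 per day
Combined rate = 1/23 + 1/40 = 63/920 ≈ 0.0685 per day
Days = 1 / combined rate = 920/63
≈ 14.60 days

14.60 days


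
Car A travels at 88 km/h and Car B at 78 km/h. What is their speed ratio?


Ratio = 88:78
GCD = 2
Simplified = 44:39
Time ratio (same distance) = 39:44
Speed ratio = 44:39

44:39


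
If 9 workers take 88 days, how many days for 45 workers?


Inverse proportion: x × y = constant
k = 9 × 88 = 792
y₂ = k / 45 = 792 / 45
= 17.60

17.60


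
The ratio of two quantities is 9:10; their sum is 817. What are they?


Let A = 9k, B = 10k.
9k + 10k = 817
19k = 817 → k = 817/19 = 43
A = 9×43 = 387, B = 10×43 = 430
= A = 387, B = 430

A = 387, B = 430


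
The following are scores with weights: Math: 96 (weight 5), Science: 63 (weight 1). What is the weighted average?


Numerator = 96×5 + 63×1
= 480 + 63
= 543
Total weight = 6
Weighted avg = 543/6
= 90.50

90.50


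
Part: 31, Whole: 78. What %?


Percentage = (part / whole) × 100
= (31 / 78) × 100
≈ 39.74%

39.74%


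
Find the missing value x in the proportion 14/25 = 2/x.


Cross multiply: 14 × x = 25 × 2
14x = 50
x = 50 / 14
= 3.57

3.57


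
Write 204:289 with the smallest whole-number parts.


GCD(204, 289) = 17
204/17 : 289/17
= 12:17

12:17


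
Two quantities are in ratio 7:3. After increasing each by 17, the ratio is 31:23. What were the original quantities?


Let A = 7k, B = 3k.
(7k + 17) / (3k + 17) = 31/23
Cross-multiply: 23(7k + 17) = 31(3k + 17)
161k + 391 = 93k + 527
161k - 93k = 527 - 391
68k = 136
k = 136/68 = 2
A = 7×2 = 14, B = 3×2 = 6
= A = 14, B = 6

A = 14, B = 6


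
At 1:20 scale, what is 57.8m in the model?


Model size = real / scale
= 57.8 / 20
= 2.8900 m

2.8900 m


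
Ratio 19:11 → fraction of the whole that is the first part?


Total parts = 19 + 11 = 30
First part: 19/30 = 19/30
= 19/30

19/30


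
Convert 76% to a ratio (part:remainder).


76% means 76 parts out of 100; remainder = 24
Part : remainder = 76:24
GCD = 4
= 19:6

19:6


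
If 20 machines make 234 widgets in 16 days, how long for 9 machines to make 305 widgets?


Days ∝ work / workers, so d₂ = d₁ × (m₁/m₂) × (w₂/w₁)
Workers factor (inverse): 20/9 ≈ 2.2222
Work factor (direct): 305/234 ≈ 1.3034
d₂ = 16 × 20/9 × 305/234 = (16 × 20 × 305) / (9 × 234) = 97600/2106
≈ 46.34 days

46.34 days


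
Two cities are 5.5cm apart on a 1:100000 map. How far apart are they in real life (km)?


Real distance = map distance × scale
= 5.5cm × 100000
= 550000 cm = 5500.0 m
= 5.500 km

5.500 km


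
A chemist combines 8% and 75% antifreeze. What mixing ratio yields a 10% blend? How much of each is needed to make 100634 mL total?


Let x parts of 8% mix with y parts of 75%.
8x + 75y = 10(x + y)
8x + 75y = 10x + 10y
x(8 - 10) = y(10 - 75)
x/y = (75 - 10)/(10 - 8) = 65/2
Simplify: 65:2
Total parts = 67; one part = 100634/67 = 1502.00 mL
8% solution: 65×1502.00 = 97630.00 mL
75% solution: 2×1502.00 = 3004.00 mL
= ratio 65:2; 97630.00 mL and 3004.00 mL

ratio 65:2; 97630.00 mL and 3004.00 mL


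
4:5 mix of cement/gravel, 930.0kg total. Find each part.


Total parts = 4 + 5 = 9
cement: 930.0 × 4/9 = 413.3kg
gravel: 930.0 × 5/9 = 516.7kg
= 413.3kg and 516.7kg

413.3kg and 516.7kg


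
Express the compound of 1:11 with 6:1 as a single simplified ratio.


Compound ratio = (1×6) : (11×1)
= 6:11
GCD = 1
= 6:11

6:11


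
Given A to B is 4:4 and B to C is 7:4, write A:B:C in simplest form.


Match B: multiply A:B by 7 → 28:28
Multiply B:C by 4 → 28:16
Combined: 28:28:16
GCD = 4
= 7:7:4

7:7:4


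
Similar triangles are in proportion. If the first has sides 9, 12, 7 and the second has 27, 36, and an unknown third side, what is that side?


Scale factor = 27/9 = 3
Missing side = 7 × 3
= 21.0

21.0


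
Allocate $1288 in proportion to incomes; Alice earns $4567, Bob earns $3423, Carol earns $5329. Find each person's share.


Total income = 4567 + 3423 + 5329 = $13319
Alice: $1288 × 4567/13319 = $441.65
Bob: $1288 × 3423/13319 = $331.02
Carol: $1288 × 5329/13319 = $515.34
= Alice: $441.65, Bob: $331.02, Carol: $515.34

Alice: $441.65, Bob: $331.02, Carol: $515.34


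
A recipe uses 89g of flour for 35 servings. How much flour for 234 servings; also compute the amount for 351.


Direct proportion: y/x = constant
k = 89/35 ≈ 2.5429
y at x=234: k × 234 = 89 × 234 / 35 = 20826/35 ≈ 595.03
y at x=351: k × 351 = 89 × 351 / 35 = 31239/35 ≈ 892.54
= 595.03 and 892.54

595.03 and 892.54


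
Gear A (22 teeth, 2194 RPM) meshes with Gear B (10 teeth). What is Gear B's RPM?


Gear ratio = 22:10 = 11:5
RPM_B = RPM_A × (teeth_A / teeth_B)
= 2194 × (22/10)
= 4826.8 RPM

4826.8 RPM


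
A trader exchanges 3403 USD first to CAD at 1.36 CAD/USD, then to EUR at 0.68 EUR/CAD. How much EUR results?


Step 1: 3403 USD × 1.36 = 4628.08 CAD
Step 2: 4628.08 CAD × 0.68 = 3147.09 EUR
Implied rate USD→EUR = 1.36 × 0.68 = 0.9248
= 3147.09 EUR

3147.09 EUR


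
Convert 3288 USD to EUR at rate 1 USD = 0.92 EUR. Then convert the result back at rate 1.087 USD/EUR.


Amount × rate = 3288 × 0.92 = 3024.96 EUR
Round-trip: 3024.96 × 1.087 = 3288.13 USD
= 3024.96 EUR, then 3288.13 USD

3024.96 EUR, then 3288.13 USD


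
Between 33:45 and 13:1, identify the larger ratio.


33/45 = 0.7333
13/1 = 13.0000
0.7333 < 13.0000, so 33:45 is less
= 13:1

13:1


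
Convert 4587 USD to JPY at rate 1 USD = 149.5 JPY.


Amount × rate = 4587 × 149.5
= 685756.50 JPY

685756.50 JPY


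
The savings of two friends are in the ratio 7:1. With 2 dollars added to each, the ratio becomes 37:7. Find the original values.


Let A = 7k, B = 1k.
(7k + 2) / (1k + 2) = 37/7
Cross-multiply: 7(7k + 2) = 37(1k + 2)
49k + 14 = 37k + 74
49k - 37k = 74 - 14
12k = 60
k = 60/12 = 5
A = 7×5 = 35, B = 1×5 = 5
= A = 35, B = 5

A = 35, B = 5


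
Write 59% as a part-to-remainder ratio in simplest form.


59% means 59 parts out of 100; remainder = 41
Part : remainder = 59:41
GCD = 1
= 59:41

59:41


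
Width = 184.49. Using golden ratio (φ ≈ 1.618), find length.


φ = (1 + √5) / 2 ≈ 1.618
Length = width × φ = 184.49 × 1.618 = 298.50482
≈ 298.50

298.50


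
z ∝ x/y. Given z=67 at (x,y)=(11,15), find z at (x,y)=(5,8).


z = k·x/y
Solve for k using the known point: k = z·y/x = 67×15/11 = 1005/11 ≈ 91.3636
Now evaluate at x=5, y=8:
z = k × 5 / 8 = (1005 × 5) / (11 × 8) = 5025/88
≈ 57.1023

57.1023


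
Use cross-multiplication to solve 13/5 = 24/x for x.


Cross multiply: 13 × x = 5 × 24
13x = 120
x = 120 / 13
= 9.23

9.23


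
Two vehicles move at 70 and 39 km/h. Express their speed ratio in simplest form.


Ratio = 70:39
GCD = 1
Simplified = 70:39
Time ratio (same distance) = 39:70
Speed ratio = 70:39

70:39


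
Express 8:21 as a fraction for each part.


Total parts = 8 + 21 = 29
First part: 8/29 = 8/29
Second part: 21/29 = 21/29
= 8/29 and 21/29

8/29 and 21/29


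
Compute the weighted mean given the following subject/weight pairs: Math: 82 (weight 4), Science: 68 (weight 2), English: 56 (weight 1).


Numerator = 82×4 + 68×2 + 56×1
= 328 + 136 + 56
= 520
Total weight = 7
Weighted avg = 520/7
= 74.29

74.29


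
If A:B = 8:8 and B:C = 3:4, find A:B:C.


Match B: multiply A:B by 3 → 24:24
Multiply B:C by 8 → 24:32
Combined: 24:24:32
GCD = 8
= 3:3:4

3:3:4


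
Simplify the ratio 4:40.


GCD(4, 40) = 4
4/4 : 40/4
= 1:10

1:10


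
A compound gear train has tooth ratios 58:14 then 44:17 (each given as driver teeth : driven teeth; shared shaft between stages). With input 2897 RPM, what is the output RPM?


Stage 1: RPM_B = RPM_A × t_A/t_B = 2897 × 58/14 = 168026/14 ≈ 12001.86
B and C share a shaft → RPM_C = RPM_B
Stage 2: RPM_D = RPM_C × t_C/t_D = RPM_A × (t_A×t_C)/(t_B×t_D)
Overall ratio = (58×44)/(14×17) = 2552/238
RPM_D = 2897 × 2552/238 = 7393144/238
≈ 31063.63 RPM

31063.63 RPM


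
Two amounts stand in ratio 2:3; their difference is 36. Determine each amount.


Let A = 2k, B = 3k.
3k - 2k = 36
1k = 36 → k = 36/1 = 36
A = 2×36 = 72, B = 3×36 = 108
= A = 72, B = 108

A = 72, B = 108


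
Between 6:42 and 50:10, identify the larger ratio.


6/42 = 0.1429
50/10 = 5.0000
0.1429 < 5.0000, so 6:42 is less
= 50:10

50:10


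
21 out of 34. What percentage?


Percentage = (part / whole) × 100
= (21 / 34) × 100
≈ 61.76%

61.76%


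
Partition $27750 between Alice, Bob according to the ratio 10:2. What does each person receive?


Total parts = 10 + 2 = 12
Alice: 27750 × 10/12 = 23125.00
Bob: 27750 × 2/12 = 4625.00
= Alice: $23125.00, Bob: $4625.00

Alice: $23125.00, Bob: $4625.00


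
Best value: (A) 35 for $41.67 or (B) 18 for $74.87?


Deal A: $41.67/35 = $1.1906/unit
Deal B: $74.87/18 = $4.1594/unit
A is cheaper per unit
= Deal A

Deal A


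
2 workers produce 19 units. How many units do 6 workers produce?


Direct proportion: y/x = constant
k = 19/2 = 9.5000
y₂ = k × 6 = 19 × 6 / 2 = 114/2
= 57.00

57.00


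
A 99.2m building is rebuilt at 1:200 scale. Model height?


Model size = real / scale
= 99.2 / 200
= 0.4960 m

0.4960 m


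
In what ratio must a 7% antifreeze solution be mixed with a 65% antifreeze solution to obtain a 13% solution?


Let x parts of 7% mix with y parts of 65%.
7x + 65y = 13(x + y)
7x + 65y = 13x + 13y
x(7 - 13) = y(13 - 65)
x/y = (65 - 13)/(13 - 7) = 52/6
Simplify: 26:3
= 26:3

26:3


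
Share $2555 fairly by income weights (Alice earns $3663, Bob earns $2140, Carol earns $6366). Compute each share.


Total income = 3663 + 2140 + 6366 = $12169
Alice: $2555 × 3663/12169 = $769.08
Bob: $2555 × 2140/12169 = $449.31
Carol: $2555 × 6366/12169 = $1336.60
= Alice: $769.08, Bob: $449.31, Carol: $1336.60

Alice: $769.08, Bob: $449.31, Carol: $1336.60
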